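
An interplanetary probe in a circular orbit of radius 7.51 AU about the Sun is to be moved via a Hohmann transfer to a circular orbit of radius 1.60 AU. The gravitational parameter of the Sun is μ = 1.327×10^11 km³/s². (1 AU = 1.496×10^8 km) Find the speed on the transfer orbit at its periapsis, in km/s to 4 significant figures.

v = 30.23 km/s

In km: r₁ = 7.51 × 1.496×10^8 = 1.123496×10^9 km; r₂ = 1.60 × 1.496×10^8 = 2.3936×10^8 km.
Semi-major axis of the transfer orbit: a_t = (1.123496×10^9 + 2.3936×10^8)/2 = 6.81428×10^8 km.
At periapsis, r = 2.3936×10^8 km.
From the vis-viva equation, v = √[μ(2/r − 1/a_t)] = 30.23 km/s.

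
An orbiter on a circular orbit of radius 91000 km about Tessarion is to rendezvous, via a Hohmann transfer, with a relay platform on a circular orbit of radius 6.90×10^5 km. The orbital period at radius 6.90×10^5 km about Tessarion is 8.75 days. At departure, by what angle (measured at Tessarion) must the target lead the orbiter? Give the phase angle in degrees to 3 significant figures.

From Kepler's third law T² = 4π²r³/μ at r = 6.90×10^5 km, T = 8.75 days = 8.75 × 86400 s = 7.560×10^5 s: μ = 4π²r³/T² = 2.26915×10^7 km³/s².
Transfer-ellipse semi-major axis a_t = (r₁ + r₂)/2 = (91000 + 6.900×10^5)/2 = 3.905×10^5 km.
Transfer time t = π√(a_t³/μ) = 1.609347×10^5 s.
The target's mean motion on its circular orbit is ω₂ = √(μ/r₂³) = 8.311092×10^-6 rad/s.
Angle swept by the target during transfer: ω₂·t = 1.33754 rad = 76.64°.
The orbiter traverses 180° on the transfer ellipse, so the target must lead by 180° − 76.64° = 103°.

φ = 103°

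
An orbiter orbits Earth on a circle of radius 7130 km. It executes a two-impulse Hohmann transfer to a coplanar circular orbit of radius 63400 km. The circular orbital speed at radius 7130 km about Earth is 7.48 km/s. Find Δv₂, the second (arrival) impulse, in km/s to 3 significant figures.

From the circular-orbit relation v² = μ/r at r = 7130 km: μ = v²r = (7.48)² × 7130 = 3.98926×10^5 km³/s².
Transfer-ellipse semi-major axis a_t = (r₁ + r₂)/2 = (7130 + 63400)/2 = 35265 km.
Circular speed at r = 63400 km: v_c = √(μ/r) = 2.50843 km/s.
Vis-viva on the transfer ellipse at r = 63400 km gives v_t = √[μ(2/r − 1/a_t)] = 1.12791 km/s.
Δv₂ = |v_t − v_c| = |1.12791 − 2.50843| = 1.381 km/s.

Δv₂ = 1.38 km/s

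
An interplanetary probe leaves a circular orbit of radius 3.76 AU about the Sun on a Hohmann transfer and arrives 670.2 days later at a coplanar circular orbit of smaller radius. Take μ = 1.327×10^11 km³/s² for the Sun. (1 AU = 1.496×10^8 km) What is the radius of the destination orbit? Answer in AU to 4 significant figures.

In km: r₁ = 3.76 × 1.496×10^8 = 5.62496×10^8 km.
Transfer time t = 670.2 days = 5.790528×10^7 s, and t = π√(a_t³/μ).
So a_t = (μ t²/π²)^(1/3) = (1.327×10^11 × (5.790528×10^7)² / π²)^(1/3) = 3.55906×10^8 km.
Since a_t = (r₁ + r₂)/2, r₂ = 2a_t − r₁ = 2×3.55906×10^8 − 5.62496×10^8 = 1.49316×10^8 km.
In AU: r₂ = 1.49316×10^8 / 1.496×10^8 = 0.9981 AU.

r₂ = 0.9981 AU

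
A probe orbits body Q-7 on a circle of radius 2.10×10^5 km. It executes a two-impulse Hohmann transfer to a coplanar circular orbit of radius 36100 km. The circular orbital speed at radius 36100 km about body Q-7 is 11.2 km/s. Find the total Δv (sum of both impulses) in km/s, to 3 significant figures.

From the circular-orbit relation v² = μ/r at r = 36100 km: μ = v²r = (11.2)² × 36100 = 4.52838×10^6 km³/s².
Semi-major axis of the transfer orbit: a_t = (2.100×10^5 + 36100)/2 = 1.2305×10^5 km.
Circular speed at r₁: v₁ = √(μ/r₁) = √(4.52838×10^6/2.100×10^5) = 4.6437 km/s.
Transfer-orbit speed at r₁ (vis-viva): v_a = √[μ(2/r₁ − 1/a_t)] = 2.5152 km/s.
First burn Δv₁ = |v_a − v₁| = 2.1285 km/s.
Circular speed at r₂: v₂ = √(μ/r₂) = 11.2000 km/s.
Transfer-orbit speed at r₂: v_p = √[μ(2/r₂ − 1/a_t)] = 14.6314 km/s.
Second burn Δv₂ = |v₂ − v_p| = 3.4314 km/s.
Total Δv = Δv₁ + Δv₂ = 5.560 km/s.

Δv = 5.56 km/s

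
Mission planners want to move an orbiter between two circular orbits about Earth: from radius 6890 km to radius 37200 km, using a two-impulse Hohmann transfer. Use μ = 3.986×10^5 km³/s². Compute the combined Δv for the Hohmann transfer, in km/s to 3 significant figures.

Semi-major axis of the transfer orbit: a_t = (6890 + 37200)/2 = 22045 km.
At r₁ the circular-orbit speed is v₁ = √(μ/r₁) = 7.6060 km/s.
On the transfer ellipse at r₁, vis-viva gives v_p = √[μ(2/r₁ − 1/a_t)] = 9.8804 km/s.
First burn Δv₁ = |v_p − v₁| = 2.2744 km/s.
Circular speed at r₂: v₂ = √(μ/r₂) = 3.2734 km/s.
Transfer-orbit speed at r₂: v_a = √[μ(2/r₂ − 1/a_t)] = 1.8300 km/s.
Second burn Δv₂ = |v₂ − v_a| = 1.4434 km/s.
Δv = Δv₁ + Δv₂ = 2.2744 + 1.4434 = 3.718 km/s.

Δv = 3.72 km/s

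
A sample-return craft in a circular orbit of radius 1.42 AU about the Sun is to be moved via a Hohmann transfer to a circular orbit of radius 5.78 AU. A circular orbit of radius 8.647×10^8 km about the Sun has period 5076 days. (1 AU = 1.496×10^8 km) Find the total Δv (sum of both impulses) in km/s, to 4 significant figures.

Δv = 11.28 km/s

From Kepler's third law T² = 4π²r³/μ at r = 8.647×10^8 km, T = 5076 days = 5076 × 86400 s = 4.385664×10^8 s: μ = 4π²r³/T² = 1.32704×10^11 km³/s².
In km: r₁ = 1.42 × 1.496×10^8 = 2.12432×10^8 km; r₂ = 5.78 × 1.496×10^8 = 8.64688×10^8 km.
Semi-major axis of the transfer orbit: a_t = (2.12432×10^8 + 8.64688×10^8)/2 = 5.3856×10^8 km.
Circular speed at r₁: v₁ = √(μ/r₁) = √(1.32704×10^11/2.12432×10^8) = 24.994 km/s.
On the transfer ellipse at r₁, v² = μ(2/r − 1/a) gives v_p = √[μ(2/r₁ − 1/a_t)] = 31.670 km/s.
First burn Δv₁ = |v_p − v₁| = 6.676 km/s.
At r₂, v₂ = √(μ/r₂) = 12.3883 km/s.
Transfer-orbit speed at r₂: v_a = √[μ(2/r₂ − 1/a_t)] = 7.78047 km/s.
Second burn Δv₂ = |v₂ − v_a| = 4.608 km/s.
Total Δv = Δv₁ + Δv₂ = 11.28 km/s.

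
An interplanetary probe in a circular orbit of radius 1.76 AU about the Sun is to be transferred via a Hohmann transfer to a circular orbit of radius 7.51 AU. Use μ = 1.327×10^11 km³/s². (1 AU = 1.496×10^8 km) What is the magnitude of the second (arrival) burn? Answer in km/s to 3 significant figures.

Δv₂ = 4.17 km/s

In km: r₁ = 1.76 × 1.496×10^8 = 2.63296×10^8 km; r₂ = 7.51 × 1.496×10^8 = 1.123496×10^9 km.
The Hohmann ellipse has a_t = (r₁ + r₂)/2 = 6.93396×10^8 km.
On the circular orbit at r = 1.123496×10^9 km, v_c = √(μ/r) = 10.868 km/s.
Vis-viva on the transfer ellipse at r = 1.123496×10^9 km gives v_t = √[μ(2/r − 1/a_t)] = 6.6970 km/s.
Δv₂ = |v_t − v_c| = |6.6970 − 10.868| = 4.171 km/s.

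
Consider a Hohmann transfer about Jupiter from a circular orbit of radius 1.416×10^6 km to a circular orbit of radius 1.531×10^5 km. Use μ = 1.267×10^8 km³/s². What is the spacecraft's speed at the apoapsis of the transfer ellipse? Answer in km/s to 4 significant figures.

v = 4.179 km/s

The Hohmann ellipse has a_t = (r₁ + r₂)/2 = 7.8455×10^5 km.
The apoapsis of the transfer ellipse is at r = 1.416×10^6 km.
Applying v² = μ(2/r − 1/a_t): v = 4.179 km/s.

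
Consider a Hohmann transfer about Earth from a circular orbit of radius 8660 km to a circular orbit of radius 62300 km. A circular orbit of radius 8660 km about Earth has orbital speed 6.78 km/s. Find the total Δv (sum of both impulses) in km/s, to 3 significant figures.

From the circular-orbit relation v² = μ/r at r = 8660 km: μ = v²r = (6.78)² × 8660 = 3.98086×10^5 km³/s².
The Hohmann ellipse has a_t = (r₁ + r₂)/2 = 35480 km.
Circular speed at r₁: v₁ = √(μ/r₁) = √(3.98086×10^5/8660) = 6.780 km/s.
Transfer-orbit speed at r₁ (vis-viva equation): v_p = √[μ(2/r₁ − 1/a_t)] = 8.984 km/s.
First burn Δv₁ = |v_p − v₁| = 2.204 km/s.
Circular speed at r₂: v₂ = √(μ/r₂) = 2.528 km/s.
Transfer-orbit speed at r₂: v_a = √[μ(2/r₂ − 1/a_t)] = 1.249 km/s.
Second burn Δv₂ = |v₂ − v_a| = 1.279 km/s.
Total Δv = Δv₁ + Δv₂ = 3.483 km/s.

Δv = 3.48 km/s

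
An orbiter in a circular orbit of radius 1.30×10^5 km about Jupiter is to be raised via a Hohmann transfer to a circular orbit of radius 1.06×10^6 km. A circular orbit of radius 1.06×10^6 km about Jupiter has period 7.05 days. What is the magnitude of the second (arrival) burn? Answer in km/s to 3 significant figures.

From Kepler's third law T² = 4π²r³/μ at r = 1.06×10^6 km, T = 7.05 days = 7.05 × 86400 s = 6.0912×10^5 s: μ = 4π²r³/T² = 1.26728×10^8 km³/s².
Transfer-ellipse semi-major axis a_t = (r₁ + r₂)/2 = (1.300×10^5 + 1.060×10^6)/2 = 5.950×10^5 km.
On the circular orbit at r = 1.060×10^6 km, v_c = √(μ/r) = 10.934 km/s.
Transfer-orbit speed at the same r (vis-viva, a = a_t): v_t = √[μ(2/r − 1/a_t)] = 5.1109 km/s.
Δv₂ = |v_t − v_c| = |5.1109 − 10.934| = 5.823 km/s.

Δv₂ = 5.82 km/s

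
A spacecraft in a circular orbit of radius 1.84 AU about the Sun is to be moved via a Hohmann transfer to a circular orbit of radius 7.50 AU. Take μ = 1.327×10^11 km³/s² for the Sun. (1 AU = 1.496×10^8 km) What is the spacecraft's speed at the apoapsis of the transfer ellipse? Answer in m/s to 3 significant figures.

In km: r₁ = 1.84 × 1.496×10^8 = 2.75264×10^8 km; r₂ = 7.50 × 1.496×10^8 = 1.122×10^9 km.
Semi-major axis of the transfer orbit: a_t = (2.75264×10^8 + 1.122×10^9)/2 = 6.98632×10^8 km.
At apoapsis, r = 1.122×10^9 km.
Applying v² = μ(2/r − 1/a_t): v = 6.826 km/s.

v = 6830 m/s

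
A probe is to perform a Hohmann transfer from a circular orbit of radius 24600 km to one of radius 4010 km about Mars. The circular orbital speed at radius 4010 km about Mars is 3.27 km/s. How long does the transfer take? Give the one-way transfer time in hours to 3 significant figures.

From the circular-orbit relation v² = μ/r at r = 4010 km: μ = v²r = (3.27)² × 4010 = 42878.5 km³/s².
The Hohmann ellipse has a_t = (r₁ + r₂)/2 = 14305 km.
By Kepler's third law the transfer-orbit period is T = 2π√(a_t³/μ), so t = T/2 = 25960 s.
Converting: 25960 s ÷ 3600 s/hour = 7.21 hours.

t = 7.21 hours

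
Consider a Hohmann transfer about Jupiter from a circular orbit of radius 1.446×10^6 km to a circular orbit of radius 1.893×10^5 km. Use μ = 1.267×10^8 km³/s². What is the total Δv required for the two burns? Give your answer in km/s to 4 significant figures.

Semi-major axis of the transfer orbit: a_t = (1.446×10^6 + 1.893×10^5)/2 = 8.1765×10^5 km.
Circular speed at r₁: v₁ = √(μ/r₁) = √(1.267×10^8/1.446×10^6) = 9.361 km/s.
Transfer-orbit speed at r₁ (vis-viva): v_a = √[μ(2/r₁ − 1/a_t)] = 4.504 km/s.
First burn Δv₁ = |v_a − v₁| = 4.857 km/s.
Circular speed at r₂: v₂ = √(μ/r₂) = 25.871 km/s.
Transfer-orbit speed at r₂: v_p = √[μ(2/r₂ − 1/a_t)] = 34.404 km/s.
Second burn Δv₂ = |v₂ − v_p| = 8.533 km/s.
Total Δv = Δv₁ + Δv₂ = 13.39 km/s.

Δv = 13.39 km/s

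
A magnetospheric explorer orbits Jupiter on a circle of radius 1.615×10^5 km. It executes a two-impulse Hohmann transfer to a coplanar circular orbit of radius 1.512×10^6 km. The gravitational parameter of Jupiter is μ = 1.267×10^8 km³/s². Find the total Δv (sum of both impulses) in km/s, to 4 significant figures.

Transfer-ellipse semi-major axis a_t = (r₁ + r₂)/2 = (1.615×10^5 + 1.512×10^6)/2 = 8.3675×10^5 km.
At r₁ the circular-orbit speed is v₁ = √(μ/r₁) = 28.009 km/s.
On the transfer ellipse at r₁, vis-viva equation gives v_p = √[μ(2/r₁ − 1/a_t)] = 37.651 km/s.
First burn Δv₁ = |v_p − v₁| = 9.642 km/s.
At r₂, v₂ = √(μ/r₂) = 9.154 km/s.
Transfer-orbit speed at r₂: v_a = √[μ(2/r₂ − 1/a_t)] = 4.022 km/s.
Second burn Δv₂ = |v₂ − v_a| = 5.132 km/s.
Total Δv = Δv₁ + Δv₂ = 14.77 km/s.

Δv = 14.77 km/s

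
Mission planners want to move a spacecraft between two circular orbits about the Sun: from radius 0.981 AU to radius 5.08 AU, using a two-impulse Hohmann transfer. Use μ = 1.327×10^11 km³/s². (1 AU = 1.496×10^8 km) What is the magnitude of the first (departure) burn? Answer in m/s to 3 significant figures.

In km: r₁ = 0.981 × 1.496×10^8 = 1.467576×10^8 km; r₂ = 5.08 × 1.496×10^8 = 7.59968×10^8 km.
Semi-major axis of the transfer orbit: a_t = (1.467576×10^8 + 7.59968×10^8)/2 = 4.533628×10^8 km.
On the circular orbit at r = 1.467576×10^8 km, v_c = √(μ/r) = 30.070 km/s.
Transfer-orbit speed at the same r (vis-viva, a = a_t): v_t = √[μ(2/r − 1/a_t)] = 38.932 km/s.
Δv₁ = |v_t − v_c| = |38.932 − 30.070| = 8.862 km/s.

Δv₁ = 8860 m/s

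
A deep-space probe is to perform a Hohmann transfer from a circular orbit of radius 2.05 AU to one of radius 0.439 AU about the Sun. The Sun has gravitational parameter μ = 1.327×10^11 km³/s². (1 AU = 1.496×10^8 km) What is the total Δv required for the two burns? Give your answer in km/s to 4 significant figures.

In km: r₁ = 2.05 × 1.496×10^8 = 3.0668×10^8 km; r₂ = 0.439 × 1.496×10^8 = 6.56744×10^7 km.
The Hohmann ellipse has a_t = (r₁ + r₂)/2 = 1.861772×10^8 km.
Circular speed at r₁: v₁ = √(μ/r₁) = √(1.327×10^11/3.0668×10^8) = 20.8014 km/s.
Transfer-orbit speed at r₁ (v² = μ(2/r − 1/a)): v_a = √[μ(2/r₁ − 1/a_t)] = 12.3546 km/s.
First burn Δv₁ = |v_a − v₁| = 8.447 km/s.
At r₂, v₂ = √(μ/r₂) = 44.95 km/s.
Transfer-orbit speed at r₂: v_p = √[μ(2/r₂ − 1/a_t)] = 57.69 km/s.
Second burn Δv₂ = |v₂ − v_p| = 12.74 km/s.
Δv = Δv₁ + Δv₂ = 8.447 + 12.74 = 21.19 km/s.

Δv = 21.19 km/s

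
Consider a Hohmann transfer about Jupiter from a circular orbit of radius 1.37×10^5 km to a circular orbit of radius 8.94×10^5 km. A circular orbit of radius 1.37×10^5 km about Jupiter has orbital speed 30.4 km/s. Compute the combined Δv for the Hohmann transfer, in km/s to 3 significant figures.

From the circular-orbit relation v² = μ/r at r = 1.37×10^5 km: μ = v²r = (30.4)² × 1.37×10^5 = 1.26610×10^8 km³/s².
The Hohmann ellipse has a_t = (r₁ + r₂)/2 = 5.155×10^5 km.
Circular speed at r₁: v₁ = √(μ/r₁) = √(1.26610×10^8/1.370×10^5) = 30.400 km/s.
Transfer-orbit speed at r₁ (vis-viva): v_p = √[μ(2/r₁ − 1/a_t)] = 40.034 km/s.
First burn Δv₁ = |v_p − v₁| = 9.634 km/s.
Circular speed at r₂: v₂ = √(μ/r₂) = 11.9005 km/s.
Transfer-orbit speed at r₂: v_a = √[μ(2/r₂ − 1/a_t)] = 6.13495 km/s.
Second burn Δv₂ = |v₂ − v_a| = 5.766 km/s.
Δv = Δv₁ + Δv₂ = 9.634 + 5.766 = 15.40 km/s.

Δv = 15.4 km/s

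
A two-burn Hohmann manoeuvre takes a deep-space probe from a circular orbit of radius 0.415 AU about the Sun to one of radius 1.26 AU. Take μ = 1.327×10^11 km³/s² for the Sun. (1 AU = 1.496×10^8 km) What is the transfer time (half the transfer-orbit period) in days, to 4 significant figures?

In km: r₁ = 0.415 × 1.496×10^8 = 6.2084×10^7 km; r₂ = 1.26 × 1.496×10^8 = 1.88496×10^8 km.
Semi-major axis of the transfer orbit: a_t = (6.2084×10^7 + 1.88496×10^8)/2 = 1.2529×10^8 km.
By Kepler's third law the transfer-orbit period is T = 2π√(a_t³/μ), so t = T/2 = 1.2095×10^7 s.
Converting: 1.2095×10^7 s ÷ 86400 s/day = 140.0 days.

t = 140.0 days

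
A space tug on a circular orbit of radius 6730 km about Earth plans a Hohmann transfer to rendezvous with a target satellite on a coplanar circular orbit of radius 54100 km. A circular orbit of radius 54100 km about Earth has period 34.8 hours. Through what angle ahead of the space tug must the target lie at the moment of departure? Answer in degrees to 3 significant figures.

φ = 104°

From Kepler's third law T² = 4π²r³/μ at r = 54100 km, T = 34.8 hours = 34.8 × 3600 s = 1.2528×10^5 s: μ = 4π²r³/T² = 3.98280×10^5 km³/s².
Transfer-ellipse semi-major axis a_t = (r₁ + r₂)/2 = (6730 + 54100)/2 = 30415 km.
Transfer time t = π√(a_t³/μ) = 26405 s.
Target angular speed ω₂ = √(μ/r₂³) = 5.0153×10^-5 rad/s.
Angle swept by the target during transfer: ω₂·t = 1.3243 rad = 75.88°.
Arrival is 180° from departure on the ellipse, so φ = 180° − 75.88° = 104°.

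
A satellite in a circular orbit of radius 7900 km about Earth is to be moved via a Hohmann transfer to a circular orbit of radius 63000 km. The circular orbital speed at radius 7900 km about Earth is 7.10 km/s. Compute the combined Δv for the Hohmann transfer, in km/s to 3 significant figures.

From the circular-orbit relation v² = μ/r at r = 7900 km: μ = v²r = (7.10)² × 7900 = 3.98239×10^5 km³/s².
Semi-major axis of the transfer orbit: a_t = (7900 + 63000)/2 = 35450 km.
Circular speed at r₁: v₁ = √(μ/r₁) = √(3.98239×10^5/7900) = 7.100 km/s.
Transfer-orbit speed at r₁ (vis-viva): v_p = √[μ(2/r₁ − 1/a_t)] = 9.465 km/s.
First burn Δv₁ = |v_p − v₁| = 2.365 km/s.
Circular speed at r₂: v₂ = √(μ/r₂) = 2.514 km/s.
Transfer-orbit speed at r₂: v_a = √[μ(2/r₂ − 1/a_t)] = 1.187 km/s.
Second burn Δv₂ = |v₂ − v_a| = 1.327 km/s.
Total Δv = Δv₁ + Δv₂ = 3.692 km/s.

Δv = 3.69 km/s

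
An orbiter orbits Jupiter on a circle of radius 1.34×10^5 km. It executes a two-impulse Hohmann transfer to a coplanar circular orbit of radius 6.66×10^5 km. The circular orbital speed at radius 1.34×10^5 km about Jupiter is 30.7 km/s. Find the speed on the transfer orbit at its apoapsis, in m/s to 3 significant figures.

v = 7970 m/s

From the circular-orbit relation v² = μ/r at r = 1.34×10^5 km: μ = v²r = (30.7)² × 1.34×10^5 = 1.26294×10^8 km³/s².
Semi-major axis of the transfer orbit: a_t = (1.340×10^5 + 6.660×10^5)/2 = 4.000×10^5 km.
The apoapsis of the transfer ellipse is at r = 6.660×10^5 km.
Applying v² = μ(2/r − 1/a_t): v = 7.970 km/s.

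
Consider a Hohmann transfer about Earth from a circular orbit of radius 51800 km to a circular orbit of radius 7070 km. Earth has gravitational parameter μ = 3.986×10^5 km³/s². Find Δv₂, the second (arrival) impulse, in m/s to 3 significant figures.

Semi-major axis of the transfer orbit: a_t = (51800 + 7070)/2 = 29435 km.
Circular speed at r = 7070 km: v_c = √(μ/r) = 7.509 km/s.
Vis-viva on the transfer ellipse at r = 7070 km gives v_t = √[μ(2/r − 1/a_t)] = 9.961 km/s.
Δv₂ = |v_t − v_c| = |9.961 − 7.509| = 2.452 km/s.

Δv₂ = 2450 m/s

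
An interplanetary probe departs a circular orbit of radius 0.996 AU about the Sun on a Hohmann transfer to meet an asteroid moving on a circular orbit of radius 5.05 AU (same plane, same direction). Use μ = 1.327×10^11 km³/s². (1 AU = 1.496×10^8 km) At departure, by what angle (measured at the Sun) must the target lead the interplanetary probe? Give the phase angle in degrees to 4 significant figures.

φ = 96.63°

In km: r₁ = 0.996 × 1.496×10^8 = 1.490016×10^8 km; r₂ = 5.05 × 1.496×10^8 = 7.5548×10^8 km.
Transfer-ellipse semi-major axis a_t = (r₁ + r₂)/2 = (1.490016×10^8 + 7.5548×10^8)/2 = 4.522408×10^8 km.
Transfer time t = π√(a_t³/μ) = 8.294×10^7 s.
The target's mean motion on its circular orbit is ω₂ = √(μ/r₂³) = 1.754×10^-8 rad/s.
Angle swept by the target during transfer: ω₂·t = 1.455 rad = 83.37°.
The interplanetary probe traverses 180° on the transfer ellipse, so the target must lead by 180° − 83.37° = 96.63°.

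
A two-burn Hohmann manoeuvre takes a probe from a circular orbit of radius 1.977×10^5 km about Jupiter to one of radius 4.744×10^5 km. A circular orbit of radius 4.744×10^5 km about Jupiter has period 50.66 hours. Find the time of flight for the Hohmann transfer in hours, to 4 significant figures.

t = 15.10 hours

From Kepler's third law T² = 4π²r³/μ at r = 4.744×10^5 km, T = 50.66 hours = 50.66 × 3600 s = 1.82376×10^5 s: μ = 4π²r³/T² = 1.26724×10^8 km³/s².
The Hohmann ellipse has a_t = (r₁ + r₂)/2 = 3.3605×10^5 km.
Half the transfer-orbit period gives t = π√(a_t³/μ) = 54370 s.
Converting: 54370 s ÷ 3600 s/hour = 15.10 hours.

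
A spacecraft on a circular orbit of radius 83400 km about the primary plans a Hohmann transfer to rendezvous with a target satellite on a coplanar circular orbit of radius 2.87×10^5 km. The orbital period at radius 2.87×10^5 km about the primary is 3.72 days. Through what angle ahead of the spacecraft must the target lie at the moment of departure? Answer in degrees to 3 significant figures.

φ = 86.7°

From Kepler's third law T² = 4π²r³/μ at r = 2.87×10^5 km, T = 3.72 days = 3.72 × 86400 s = 3.21408×10^5 s: μ = 4π²r³/T² = 9.03425×10^6 km³/s².
Semi-major axis of the transfer orbit: a_t = (83400 + 2.870×10^5)/2 = 1.852×10^5 km.
The half-period of the transfer ellipse is t = π√(a_t³/μ) = 83300 s.
The target's mean motion on its circular orbit is ω₂ = √(μ/r₂³) = 1.955×10^-5 rad/s.
Angle swept by the target during transfer: ω₂·t = 1.6285 rad = 93.31°.
Arrival is 180° from departure on the ellipse, so φ = 180° − 93.31° = 86.7°.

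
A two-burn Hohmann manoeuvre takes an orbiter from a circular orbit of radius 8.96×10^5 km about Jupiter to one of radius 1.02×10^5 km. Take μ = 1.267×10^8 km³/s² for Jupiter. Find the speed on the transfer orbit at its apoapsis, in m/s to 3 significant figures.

v = 5380 m/s

Semi-major axis of the transfer orbit: a_t = (8.960×10^5 + 1.020×10^5)/2 = 4.990×10^5 km.
The apoapsis of the transfer ellipse is at r = 8.960×10^5 km.
Applying v² = μ(2/r − 1/a_t): v = 5.376 km/s.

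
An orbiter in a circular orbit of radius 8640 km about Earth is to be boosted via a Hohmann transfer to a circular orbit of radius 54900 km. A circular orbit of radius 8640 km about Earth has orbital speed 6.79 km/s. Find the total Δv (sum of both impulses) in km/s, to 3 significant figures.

Δv = 3.42 km/s

From the circular-orbit relation v² = μ/r at r = 8640 km: μ = v²r = (6.79)² × 8640 = 3.98339×10^5 km³/s².
Semi-major axis of the transfer orbit: a_t = (8640 + 54900)/2 = 31770 km.
At r₁ the circular-orbit speed is v₁ = √(μ/r₁) = 6.790 km/s.
Transfer-orbit speed at r₁ (vis-viva): v_p = √[μ(2/r₁ − 1/a_t)] = 8.926 km/s.
First burn Δv₁ = |v_p − v₁| = 2.136 km/s.
At r₂, v₂ = √(μ/r₂) = 2.694 km/s.
Transfer-orbit speed at r₂: v_a = √[μ(2/r₂ − 1/a_t)] = 1.405 km/s.
Second burn Δv₂ = |v₂ − v_a| = 1.289 km/s.
Total Δv = Δv₁ + Δv₂ = 3.425 km/s.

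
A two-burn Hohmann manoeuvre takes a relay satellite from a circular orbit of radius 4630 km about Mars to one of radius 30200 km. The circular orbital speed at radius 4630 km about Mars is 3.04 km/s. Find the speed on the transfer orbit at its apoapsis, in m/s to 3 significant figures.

From the circular-orbit relation v² = μ/r at r = 4630 km: μ = v²r = (3.04)² × 4630 = 42788.6 km³/s².
The Hohmann ellipse has a_t = (r₁ + r₂)/2 = 17415 km.
At apoapsis, r = 30200 km.
From the vis-viva equation, v = √[μ(2/r − 1/a_t)] = 0.6137 km/s.

v = 614 m/s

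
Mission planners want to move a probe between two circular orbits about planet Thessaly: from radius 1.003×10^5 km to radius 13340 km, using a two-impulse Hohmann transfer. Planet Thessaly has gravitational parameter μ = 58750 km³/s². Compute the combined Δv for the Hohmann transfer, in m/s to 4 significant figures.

Δv = 1084 m/s

Transfer-ellipse semi-major axis a_t = (r₁ + r₂)/2 = (1.003×10^5 + 13340)/2 = 56820 km.
Circular speed at r₁: v₁ = √(μ/r₁) = √(58750/1.003×10^5) = 0.7653 km/s.
Transfer-orbit speed at r₁ (v² = μ(2/r − 1/a)): v_a = √[μ(2/r₁ − 1/a_t)] = 0.3708 km/s.
First burn Δv₁ = |v_a − v₁| = 0.3945 km/s.
At r₂, v₂ = √(μ/r₂) = 2.0986 km/s.
Transfer-orbit speed at r₂: v_p = √[μ(2/r₂ − 1/a_t)] = 2.7882 km/s.
Second burn Δv₂ = |v₂ − v_p| = 0.6896 km/s.
Δv = Δv₁ + Δv₂ = 0.3945 + 0.6896 = 1.084 km/s.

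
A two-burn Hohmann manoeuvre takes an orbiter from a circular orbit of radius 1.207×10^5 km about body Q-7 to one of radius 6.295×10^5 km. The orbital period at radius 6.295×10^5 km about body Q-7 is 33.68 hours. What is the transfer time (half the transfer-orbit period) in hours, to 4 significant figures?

t = 7.746 hours

From Kepler's third law T² = 4π²r³/μ at r = 6.295×10^5 km, T = 33.68 hours = 33.68 × 3600 s = 1.21248×10^5 s: μ = 4π²r³/T² = 6.69881×10^8 km³/s².
Semi-major axis of the transfer orbit: a_t = (1.207×10^5 + 6.295×10^5)/2 = 3.751×10^5 km.
By Kepler's third law the transfer-orbit period is T = 2π√(a_t³/μ), so t = T/2 = 27885 s.
Converting: 27885 s ÷ 3600 s/hour = 7.746 hours.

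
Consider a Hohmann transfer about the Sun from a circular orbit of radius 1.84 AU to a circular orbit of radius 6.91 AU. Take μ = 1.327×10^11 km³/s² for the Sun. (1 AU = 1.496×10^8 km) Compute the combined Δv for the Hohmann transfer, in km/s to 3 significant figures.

In km: r₁ = 1.84 × 1.496×10^8 = 2.75264×10^8 km; r₂ = 6.91 × 1.496×10^8 = 1.033736×10^9 km.
The Hohmann ellipse has a_t = (r₁ + r₂)/2 = 6.545×10^8 km.
Circular speed at r₁: v₁ = √(μ/r₁) = √(1.327×10^11/2.75264×10^8) = 21.9564 km/s.
Transfer-orbit speed at r₁ (v² = μ(2/r − 1/a)): v_p = √[μ(2/r₁ − 1/a_t)] = 27.5938 km/s.
First burn Δv₁ = |v_p − v₁| = 5.6374 km/s.
At r₂, v₂ = √(μ/r₂) = 11.330 km/s.
Transfer-orbit speed at r₂: v_a = √[μ(2/r₂ − 1/a_t)] = 7.3477 km/s.
Second burn Δv₂ = |v₂ − v_a| = 3.9823 km/s.
Total Δv = Δv₁ + Δv₂ = 9.620 km/s.

Δv = 9.62 km/s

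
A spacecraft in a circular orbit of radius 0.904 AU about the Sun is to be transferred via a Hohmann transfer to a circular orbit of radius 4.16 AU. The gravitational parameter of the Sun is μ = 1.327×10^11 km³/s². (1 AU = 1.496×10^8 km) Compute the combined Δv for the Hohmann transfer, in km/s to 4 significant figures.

Δv = 14.70 km/s

In km: r₁ = 0.904 × 1.496×10^8 = 1.352384×10^8 km; r₂ = 4.16 × 1.496×10^8 = 6.22336×10^8 km.
The Hohmann ellipse has a_t = (r₁ + r₂)/2 = 3.787872×10^8 km.
At r₁ the circular-orbit speed is v₁ = √(μ/r₁) = 31.3246 km/s.
On the transfer ellipse at r₁, v² = μ(2/r − 1/a) gives v_p = √[μ(2/r₁ − 1/a_t)] = 40.1514 km/s.
First burn Δv₁ = |v_p − v₁| = 8.827 km/s.
At r₂, v₂ = √(μ/r₂) = 14.602 km/s.
Transfer-orbit speed at r₂: v_a = √[μ(2/r₂ − 1/a_t)] = 8.7252 km/s.
Second burn Δv₂ = |v₂ − v_a| = 5.877 km/s.
Δv = Δv₁ + Δv₂ = 8.827 + 5.877 = 14.70 km/s.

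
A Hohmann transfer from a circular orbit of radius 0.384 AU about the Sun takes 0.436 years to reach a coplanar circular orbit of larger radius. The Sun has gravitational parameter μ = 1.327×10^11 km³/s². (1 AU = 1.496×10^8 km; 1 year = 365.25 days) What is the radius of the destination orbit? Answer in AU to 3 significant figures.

r₂ = 1.44 AU

In km: r₁ = 0.384 × 1.496×10^8 = 5.74464×10^7 km.
Transfer time t = 0.436 years × 365.25 × 86400 s = 1.37591136×10^7 s, and t = π√(a_t³/μ).
So a_t = (μ t²/π²)^(1/3) = (1.327×10^11 × (1.37591136×10^7)² / π²)^(1/3) = 1.3654×10^8 km.
Since a_t = (r₁ + r₂)/2, r₂ = 2a_t − r₁ = 2×1.3654×10^8 − 5.74464×10^7 = 2.156336×10^8 km.
In AU: r₂ = 2.156336×10^8 / 1.496×10^8 = 1.44 AU.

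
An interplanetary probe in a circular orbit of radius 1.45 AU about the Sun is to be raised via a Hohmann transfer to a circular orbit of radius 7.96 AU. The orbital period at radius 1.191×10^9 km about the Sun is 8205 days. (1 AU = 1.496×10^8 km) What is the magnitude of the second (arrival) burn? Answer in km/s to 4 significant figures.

From Kepler's third law T² = 4π²r³/μ at r = 1.191×10^9 km, T = 8205 days = 8205 × 86400 s = 7.08912×10^8 s: μ = 4π²r³/T² = 1.32712×10^11 km³/s².
In km: r₁ = 1.45 × 1.496×10^8 = 2.1692×10^8 km; r₂ = 7.96 × 1.496×10^8 = 1.190816×10^9 km.
The Hohmann ellipse has a_t = (r₁ + r₂)/2 = 7.03868×10^8 km.
On the circular orbit at r = 1.190816×10^9 km, v_c = √(μ/r) = 10.5568 km/s.
Transfer-orbit speed at the same r (vis-viva, a = a_t): v_t = √[μ(2/r − 1/a_t)] = 5.86053 km/s.
Δv₂ = |v_t − v_c| = |5.86053 − 10.5568| = 4.696 km/s.

Δv₂ = 4.696 km/s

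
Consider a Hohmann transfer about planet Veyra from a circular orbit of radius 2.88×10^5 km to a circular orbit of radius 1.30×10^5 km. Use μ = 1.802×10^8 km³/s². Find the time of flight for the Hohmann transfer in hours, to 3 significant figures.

t = 6.21 hours

Transfer-ellipse semi-major axis a_t = (r₁ + r₂)/2 = (2.880×10^5 + 1.300×10^5)/2 = 2.090×10^5 km.
Transfer time t = π√(a_t³/μ) = π√((2.090×10^5)³ / 1.802×10^8) = 22360 s.
Converting: 22360 s ÷ 3600 s/hour = 6.21 hours.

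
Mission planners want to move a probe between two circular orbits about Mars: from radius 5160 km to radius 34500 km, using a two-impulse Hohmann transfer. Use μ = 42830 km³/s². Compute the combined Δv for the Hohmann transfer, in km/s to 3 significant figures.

The Hohmann ellipse has a_t = (r₁ + r₂)/2 = 19830 km.
Circular speed at r₁: v₁ = √(μ/r₁) = √(42830/5160) = 2.8810 km/s.
On the transfer ellipse at r₁, v² = μ(2/r − 1/a) gives v_p = √[μ(2/r₁ − 1/a_t)] = 3.8001 km/s.
First burn Δv₁ = |v_p − v₁| = 0.9191 km/s.
Circular speed at r₂: v₂ = √(μ/r₂) = 1.1142 km/s.
Transfer-orbit speed at r₂: v_a = √[μ(2/r₂ − 1/a_t)] = 0.56837 km/s.
Second burn Δv₂ = |v₂ − v_a| = 0.5458 km/s.
Total Δv = Δv₁ + Δv₂ = 1.465 km/s.

Δv = 1.46 km/s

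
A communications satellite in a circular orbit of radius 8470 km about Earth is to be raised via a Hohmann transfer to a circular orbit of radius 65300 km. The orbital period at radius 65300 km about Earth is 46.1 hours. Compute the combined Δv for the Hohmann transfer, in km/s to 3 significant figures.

Δv = 3.56 km/s

From Kepler's third law T² = 4π²r³/μ at r = 65300 km, T = 46.1 hours = 46.1 × 3600 s = 1.6596×10^5 s: μ = 4π²r³/T² = 3.99110×10^5 km³/s².
Transfer-ellipse semi-major axis a_t = (r₁ + r₂)/2 = (8470 + 65300)/2 = 36885 km.
Circular speed at r₁: v₁ = √(μ/r₁) = √(3.99110×10^5/8470) = 6.864 km/s.
On the transfer ellipse at r₁, vis-viva gives v_p = √[μ(2/r₁ − 1/a_t)] = 9.133 km/s.
First burn Δv₁ = |v_p − v₁| = 2.269 km/s.
Circular speed at r₂: v₂ = √(μ/r₂) = 2.47223 km/s.
Transfer-orbit speed at r₂: v_a = √[μ(2/r₂ − 1/a_t)] = 1.18469 km/s.
Second burn Δv₂ = |v₂ − v_a| = 1.288 km/s.
Δv = Δv₁ + Δv₂ = 2.269 + 1.288 = 3.557 km/s.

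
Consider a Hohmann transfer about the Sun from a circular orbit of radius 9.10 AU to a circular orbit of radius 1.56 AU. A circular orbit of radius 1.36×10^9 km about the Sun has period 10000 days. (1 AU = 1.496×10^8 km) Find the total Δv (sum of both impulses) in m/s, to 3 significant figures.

From Kepler's third law T² = 4π²r³/μ at r = 1.36×10^9 km, T = 10000 days = 10000 × 86400 s = 8.640×10^8 s: μ = 4π²r³/T² = 1.33030×10^11 km³/s².
In km: r₁ = 9.10 × 1.496×10^8 = 1.36136×10^9 km; r₂ = 1.56 × 1.496×10^8 = 2.33376×10^8 km.
The Hohmann ellipse has a_t = (r₁ + r₂)/2 = 7.97368×10^8 km.
At r₁ the circular-orbit speed is v₁ = √(μ/r₁) = 9.885 km/s.
On the transfer ellipse at r₁, vis-viva gives v_a = √[μ(2/r₁ − 1/a_t)] = 5.348 km/s.
First burn Δv₁ = |v_a − v₁| = 4.537 km/s.
Circular speed at r₂: v₂ = √(μ/r₂) = 23.875 km/s.
Transfer-orbit speed at r₂: v_p = √[μ(2/r₂ − 1/a_t)] = 31.196 km/s.
Second burn Δv₂ = |v₂ − v_p| = 7.321 km/s.
Δv = Δv₁ + Δv₂ = 4.537 + 7.321 = 11.86 km/s.

Δv = 11900 m/s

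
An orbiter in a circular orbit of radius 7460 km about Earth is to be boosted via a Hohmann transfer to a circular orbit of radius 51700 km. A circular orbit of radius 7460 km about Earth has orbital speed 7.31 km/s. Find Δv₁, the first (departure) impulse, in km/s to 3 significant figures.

From the circular-orbit relation v² = μ/r at r = 7460 km: μ = v²r = (7.31)² × 7460 = 3.98633×10^5 km³/s².
The Hohmann ellipse has a_t = (r₁ + r₂)/2 = 29580 km.
On the circular orbit at r = 7460 km, v_c = √(μ/r) = 7.310 km/s.
Transfer-orbit speed at the same r (vis-viva, a = a_t): v_t = √[μ(2/r − 1/a_t)] = 9.664 km/s.
Δv₁ = |v_t − v_c| = |9.664 − 7.310| = 2.354 km/s.

Δv₁ = 2.35 km/s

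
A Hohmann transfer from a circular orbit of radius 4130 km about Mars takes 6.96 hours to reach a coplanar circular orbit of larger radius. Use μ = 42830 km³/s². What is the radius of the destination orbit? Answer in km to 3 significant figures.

Transfer time t = 6.96 hours = 25056 s, and t = π√(a_t³/μ).
So a_t = (μ t²/π²)^(1/3) = (42830 × (25056)² / π²)^(1/3) = 13967 km.
Since a_t = (r₁ + r₂)/2, r₂ = 2a_t − r₁ = 2×13967 − 4130 = 23804 km.

r₂ = 23800 km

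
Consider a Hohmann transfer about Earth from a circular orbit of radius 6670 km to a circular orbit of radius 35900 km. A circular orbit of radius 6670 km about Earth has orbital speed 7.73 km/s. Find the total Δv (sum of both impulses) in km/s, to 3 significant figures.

Δv = 3.78 km/s

From the circular-orbit relation v² = μ/r at r = 6670 km: μ = v²r = (7.73)² × 6670 = 3.98552×10^5 km³/s².
Semi-major axis of the transfer orbit: a_t = (6670 + 35900)/2 = 21285 km.
At r₁ the circular-orbit speed is v₁ = √(μ/r₁) = 7.7300 km/s.
On the transfer ellipse at r₁, vis-viva gives v_p = √[μ(2/r₁ − 1/a_t)] = 10.039 km/s.
First burn Δv₁ = |v_p − v₁| = 2.309 km/s.
At r₂, v₂ = √(μ/r₂) = 3.332 km/s.
Transfer-orbit speed at r₂: v_a = √[μ(2/r₂ − 1/a_t)] = 1.865 km/s.
Second burn Δv₂ = |v₂ − v_a| = 1.467 km/s.
Δv = Δv₁ + Δv₂ = 2.309 + 1.467 = 3.776 km/s.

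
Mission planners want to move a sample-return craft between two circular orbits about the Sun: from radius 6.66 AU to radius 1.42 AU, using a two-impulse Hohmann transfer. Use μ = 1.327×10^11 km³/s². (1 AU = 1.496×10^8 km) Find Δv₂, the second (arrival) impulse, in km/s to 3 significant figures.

Δv₂ = 7.10 km/s

In km: r₁ = 6.66 × 1.496×10^8 = 9.96336×10^8 km; r₂ = 1.42 × 1.496×10^8 = 2.12432×10^8 km.
Transfer-ellipse semi-major axis a_t = (r₁ + r₂)/2 = (9.96336×10^8 + 2.12432×10^8)/2 = 6.04384×10^8 km.
On the circular orbit at r = 2.12432×10^8 km, v_c = √(μ/r) = 24.993 km/s.
Transfer-orbit speed at the same r (vis-viva, a = a_t): v_t = √[μ(2/r − 1/a_t)] = 32.090 km/s.
Δv₂ = |v_t − v_c| = |32.090 − 24.993| = 7.097 km/s.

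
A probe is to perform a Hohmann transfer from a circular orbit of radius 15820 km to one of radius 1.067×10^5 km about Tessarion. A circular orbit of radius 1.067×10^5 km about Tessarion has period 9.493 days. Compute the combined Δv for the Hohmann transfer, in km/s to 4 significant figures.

Δv = 1.081 km/s

From Kepler's third law T² = 4π²r³/μ at r = 1.067×10^5 km, T = 9.493 days = 9.493 × 86400 s = 8.201952×10^5 s: μ = 4π²r³/T² = 71288.3 km³/s².
The Hohmann ellipse has a_t = (r₁ + r₂)/2 = 61260 km.
At r₁ the circular-orbit speed is v₁ = √(μ/r₁) = 2.1228 km/s.
On the transfer ellipse at r₁, v² = μ(2/r − 1/a) gives v_p = √[μ(2/r₁ − 1/a_t)] = 2.8016 km/s.
First burn Δv₁ = |v_p − v₁| = 0.6788 km/s.
Circular speed at r₂: v₂ = √(μ/r₂) = 0.8174 km/s.
Transfer-orbit speed at r₂: v_a = √[μ(2/r₂ − 1/a_t)] = 0.4154 km/s.
Second burn Δv₂ = |v₂ − v_a| = 0.4020 km/s.
Δv = Δv₁ + Δv₂ = 0.6788 + 0.4020 = 1.081 km/s.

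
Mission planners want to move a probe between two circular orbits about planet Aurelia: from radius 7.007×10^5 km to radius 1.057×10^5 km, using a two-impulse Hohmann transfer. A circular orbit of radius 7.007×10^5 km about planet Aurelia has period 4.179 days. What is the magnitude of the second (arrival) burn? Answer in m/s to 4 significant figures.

From Kepler's third law T² = 4π²r³/μ at r = 7.007×10^5 km, T = 4.179 days = 4.179 × 86400 s = 3.610656×10^5 s: μ = 4π²r³/T² = 1.04180×10^8 km³/s².
The Hohmann ellipse has a_t = (r₁ + r₂)/2 = 4.032×10^5 km.
On the circular orbit at r = 1.057×10^5 km, v_c = √(μ/r) = 31.395 km/s.
Transfer-orbit speed at the same r (vis-viva, a = a_t): v_t = √[μ(2/r − 1/a_t)] = 41.387 km/s.
Δv₂ = |v_t − v_c| = |41.387 − 31.395| = 9.992 km/s.

Δv₂ = 9992 m/s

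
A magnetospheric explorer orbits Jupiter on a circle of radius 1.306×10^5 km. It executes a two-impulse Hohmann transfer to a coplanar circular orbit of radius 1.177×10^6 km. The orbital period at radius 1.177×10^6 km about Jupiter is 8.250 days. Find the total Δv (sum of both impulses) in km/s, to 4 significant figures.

From Kepler's third law T² = 4π²r³/μ at r = 1.177×10^6 km, T = 8.250 days = 8.250 × 86400 s = 7.128×10^5 s: μ = 4π²r³/T² = 1.26693×10^8 km³/s².
Semi-major axis of the transfer orbit: a_t = (1.306×10^5 + 1.177×10^6)/2 = 6.538×10^5 km.
Circular speed at r₁: v₁ = √(μ/r₁) = √(1.26693×10^8/1.306×10^5) = 31.15 km/s.
On the transfer ellipse at r₁, vis-viva gives v_p = √[μ(2/r₁ − 1/a_t)] = 41.79 km/s.
First burn Δv₁ = |v_p − v₁| = 10.64 km/s.
Circular speed at r₂: v₂ = √(μ/r₂) = 10.375 km/s.
Transfer-orbit speed at r₂: v_a = √[μ(2/r₂ − 1/a_t)] = 4.6370 km/s.
Second burn Δv₂ = |v₂ − v_a| = 5.738 km/s.
Total Δv = Δv₁ + Δv₂ = 16.38 km/s.

Δv = 16.38 km/s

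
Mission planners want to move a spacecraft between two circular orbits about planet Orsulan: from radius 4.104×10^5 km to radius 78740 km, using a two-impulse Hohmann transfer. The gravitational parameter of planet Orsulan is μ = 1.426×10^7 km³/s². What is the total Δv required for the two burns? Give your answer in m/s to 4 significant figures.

Semi-major axis of the transfer orbit: a_t = (4.104×10^5 + 78740)/2 = 2.4457×10^5 km.
At r₁ the circular-orbit speed is v₁ = √(μ/r₁) = 5.895 km/s.
On the transfer ellipse at r₁, vis-viva equation gives v_a = √[μ(2/r₁ − 1/a_t)] = 3.345 km/s.
First burn Δv₁ = |v_a − v₁| = 2.550 km/s.
Circular speed at r₂: v₂ = √(μ/r₂) = 13.4574 km/s.
Transfer-orbit speed at r₂: v_p = √[μ(2/r₂ − 1/a_t)] = 17.4327 km/s.
Second burn Δv₂ = |v₂ − v_p| = 3.975 km/s.
Δv = Δv₁ + Δv₂ = 2.550 + 3.975 = 6.525 km/s.

Δv = 6525 m/s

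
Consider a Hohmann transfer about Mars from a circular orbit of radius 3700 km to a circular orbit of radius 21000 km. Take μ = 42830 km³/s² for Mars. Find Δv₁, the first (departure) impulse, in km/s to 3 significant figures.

The Hohmann ellipse has a_t = (r₁ + r₂)/2 = 12350 km.
On the circular orbit at r = 3700 km, v_c = √(μ/r) = 3.4023 km/s.
Vis-viva on the transfer ellipse at r = 3700 km gives v_t = √[μ(2/r − 1/a_t)] = 4.4366 km/s.
Δv₁ = |v_t − v_c| = |4.4366 − 3.4023| = 1.034 km/s.

Δv₁ = 1.03 km/s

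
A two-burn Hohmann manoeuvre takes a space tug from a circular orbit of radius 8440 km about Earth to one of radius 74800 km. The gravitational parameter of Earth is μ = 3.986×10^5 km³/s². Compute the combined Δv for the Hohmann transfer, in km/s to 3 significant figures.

Δv = 3.61 km/s

Transfer-ellipse semi-major axis a_t = (r₁ + r₂)/2 = (8440 + 74800)/2 = 41620 km.
At r₁ the circular-orbit speed is v₁ = √(μ/r₁) = 6.872 km/s.
On the transfer ellipse at r₁, vis-viva gives v_p = √[μ(2/r₁ − 1/a_t)] = 9.213 km/s.
First burn Δv₁ = |v_p − v₁| = 2.341 km/s.
Circular speed at r₂: v₂ = √(μ/r₂) = 2.3084 km/s.
Transfer-orbit speed at r₂: v_a = √[μ(2/r₂ − 1/a_t)] = 1.0395 km/s.
Second burn Δv₂ = |v₂ − v_a| = 1.269 km/s.
Total Δv = Δv₁ + Δv₂ = 3.610 km/s.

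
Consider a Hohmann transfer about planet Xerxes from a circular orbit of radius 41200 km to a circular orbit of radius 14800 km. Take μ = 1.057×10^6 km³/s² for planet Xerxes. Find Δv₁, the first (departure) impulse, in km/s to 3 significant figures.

Transfer-ellipse semi-major axis a_t = (r₁ + r₂)/2 = (41200 + 14800)/2 = 28000 km.
On the circular orbit at r = 41200 km, v_c = √(μ/r) = 5.065 km/s.
Vis-viva on the transfer ellipse at r = 41200 km gives v_t = √[μ(2/r − 1/a_t)] = 3.682 km/s.
Δv₁ = |v_t − v_c| = |3.682 − 5.065| = 1.383 km/s.

Δv₁ = 1.38 km/s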